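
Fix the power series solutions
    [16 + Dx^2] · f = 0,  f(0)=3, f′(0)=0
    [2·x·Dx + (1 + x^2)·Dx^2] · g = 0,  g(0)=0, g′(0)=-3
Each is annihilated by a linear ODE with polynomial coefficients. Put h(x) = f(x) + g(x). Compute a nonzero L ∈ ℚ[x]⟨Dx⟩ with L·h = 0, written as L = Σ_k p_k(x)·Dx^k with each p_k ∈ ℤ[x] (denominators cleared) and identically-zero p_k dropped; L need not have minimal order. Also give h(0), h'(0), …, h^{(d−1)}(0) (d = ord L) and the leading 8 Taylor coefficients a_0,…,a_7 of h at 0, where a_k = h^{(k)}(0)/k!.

f: a_k = 3, 0, -24, 0, 32, 0, -256/15, 0, …
g: a_k = 0, -3, 0, 1, 0, -3/5, 0, 3/7, …
h₀=f+g: left-lcm gives L₀, ord ≤ 4.
L = (64·x + 704·x^3 + 256·x^5)·Dx + (112 + 416·x^2 + 432·x^4 + 128·x^6)·Dx^2 + (4·x + 44·x^3 + 16·x^5)·Dx^3 + (7 + 26·x^2 + 27·x^4 + 8·x^6)·Dx^4  (order 4).
h: a_k = 3, -3, -24, 1, 32, -3/5, -256/15, 3/7, …
ICs: h(0) = 3, h′(0) = -3, h′′(0) = -48, h′′′(0) = 6.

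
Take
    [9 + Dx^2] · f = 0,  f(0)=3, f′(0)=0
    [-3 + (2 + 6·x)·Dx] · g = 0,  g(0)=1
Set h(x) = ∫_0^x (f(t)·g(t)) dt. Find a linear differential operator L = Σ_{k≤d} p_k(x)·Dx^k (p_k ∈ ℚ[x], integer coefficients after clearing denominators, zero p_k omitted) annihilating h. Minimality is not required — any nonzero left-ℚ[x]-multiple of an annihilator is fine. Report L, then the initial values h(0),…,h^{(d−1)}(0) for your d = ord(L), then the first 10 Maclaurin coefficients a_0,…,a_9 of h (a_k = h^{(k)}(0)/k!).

L = (63 + 216·x + 324·x^2)·Dx + (-12 - 36·x)·Dx^2 + (4 + 24·x + 36·x^2)·Dx^3  (order 3).
h: a_k = 0, 3, 9/4, -45/8, -243/64, 405/128, 1053/512, -84807/35840, 292329/81920, -10703421/1146880, …
ICs: h(0) = 0, h′(0) = 3, h′′(0) = 9/2.

f: a_k = 3, 0, -27/2, 0, 81/8, 0, -243/80, 0, 2187/4480, 0, …
g: a_k = 1, 3/2, -9/8, 27/16, -405/128, 1701/256, -15309/1024, 72171/2048, -2814669/32768, 14073345/65536, …
Product ⇒ symmetric product L₀, ord ≤ 2.
∫: right-multiply L₀ by Dx.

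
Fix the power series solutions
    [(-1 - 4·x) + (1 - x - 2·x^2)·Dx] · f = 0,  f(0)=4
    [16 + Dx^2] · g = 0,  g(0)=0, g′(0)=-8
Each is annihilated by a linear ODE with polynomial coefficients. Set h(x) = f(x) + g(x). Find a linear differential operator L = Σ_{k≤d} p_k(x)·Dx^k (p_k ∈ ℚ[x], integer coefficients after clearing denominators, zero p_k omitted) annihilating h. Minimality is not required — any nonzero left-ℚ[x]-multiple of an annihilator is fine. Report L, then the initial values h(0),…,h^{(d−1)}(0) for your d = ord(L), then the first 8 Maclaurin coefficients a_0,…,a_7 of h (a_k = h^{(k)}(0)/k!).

L = (368 + 1408·x - 256·x^2 + 512·x^3 + 2560·x^4 + 2048·x^5) + (-176 + 336·x + 384·x^2 - 1024·x^3 - 384·x^4 + 1536·x^5 + 1024·x^6)·Dx + (23 + 88·x - 16·x^2 + 32·x^3 + 160·x^4 + 128·x^5)·Dx^2 + (-11 + 21·x + 24·x^2 - 64·x^3 - 24·x^4 + 96·x^5 + 64·x^6)·Dx^3  (order 3).
h: a_k = 4, -4, 12, 124/3, 44, 1004/15, 172, 109148/315, …
ICs: h(0) = 4, h′(0) = -4, h′′(0) = 24.

f: a_k = 4, 4, 12, 20, 44, 84, 172, 340, …
g: a_k = 0, -8, 0, 64/3, 0, -256/15, 0, 2048/315, …
f+g: L₀ = lclm(L_f,L_g), ord ≤ 1+2.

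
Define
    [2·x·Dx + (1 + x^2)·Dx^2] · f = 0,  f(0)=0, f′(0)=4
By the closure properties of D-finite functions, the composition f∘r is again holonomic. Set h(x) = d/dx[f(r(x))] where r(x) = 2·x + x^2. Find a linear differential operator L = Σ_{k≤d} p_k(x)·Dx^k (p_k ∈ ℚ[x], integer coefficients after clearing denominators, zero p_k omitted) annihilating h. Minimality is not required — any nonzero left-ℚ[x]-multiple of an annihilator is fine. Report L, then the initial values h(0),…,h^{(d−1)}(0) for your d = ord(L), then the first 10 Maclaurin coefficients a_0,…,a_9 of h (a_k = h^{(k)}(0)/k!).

f: a_k = 0, 4, 0, -4/3, 0, 4/5, 0, -4/7, 0, 4/9, …
L₀ from L_f via x↦r, Dx↦r'^{-1}Dx.
h=h₀': d/dx-closure on L₀ ⇒ L.
L = (-1 + 8·x + 16·x^2 + 12·x^3 + 3·x^4) + (1 + x + 4·x^2 + 8·x^3 + 5·x^4 + x^5)·Dx  (order 1).
h: a_k = 8, 8, -32, -64, 88, 376, -64, -1792, -1336, 7048, …
ICs: h(0) = 8.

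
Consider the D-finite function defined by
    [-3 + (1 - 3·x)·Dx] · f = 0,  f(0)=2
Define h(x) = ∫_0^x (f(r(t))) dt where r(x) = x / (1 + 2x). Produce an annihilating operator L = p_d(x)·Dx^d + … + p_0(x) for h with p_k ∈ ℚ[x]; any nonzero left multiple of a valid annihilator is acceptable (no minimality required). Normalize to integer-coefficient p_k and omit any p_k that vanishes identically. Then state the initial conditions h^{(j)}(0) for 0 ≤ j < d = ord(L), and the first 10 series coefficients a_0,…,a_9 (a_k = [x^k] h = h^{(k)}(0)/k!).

f: a_k = 2, 6, 18, 54, 162, 486, 1458, 4374, 13122, 39366, …
f∘r: x↦r, Dx↦Dx/r' in L_f ⇒ L₀.
Integrate: L := L₀·Dx.
L = 3·Dx + (-1 - x + 2·x^2)·Dx^2  (order 2).
h: a_k = 0, 2, 3, 2, 3/2, 6/5, 1, 6/7, 3/4, 2/3, …
ICs: h(0) = 0, h′(0) = 2.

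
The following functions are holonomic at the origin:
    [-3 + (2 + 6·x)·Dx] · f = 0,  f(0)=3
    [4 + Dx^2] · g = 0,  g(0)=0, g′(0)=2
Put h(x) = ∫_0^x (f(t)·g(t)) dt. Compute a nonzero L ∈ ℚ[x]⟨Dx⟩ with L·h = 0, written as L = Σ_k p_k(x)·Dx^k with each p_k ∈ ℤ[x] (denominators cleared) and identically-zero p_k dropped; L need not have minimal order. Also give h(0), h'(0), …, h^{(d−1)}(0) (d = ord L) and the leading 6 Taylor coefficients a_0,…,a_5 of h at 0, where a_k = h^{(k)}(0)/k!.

f: a_k = 3, 9/2, -27/8, 81/16, -1215/128, 5103/256, …
g: a_k = 0, 2, 0, -4/3, 0, 4/15, …
h₀=f·g: eliminate ⇒ L₀, order ≤ 1·2.
h=∫h₀ ⇒ L = L₀·Dx.
L = (43 + 96·x + 144·x^2)·Dx + (-12 - 36·x)·Dx^2 + (4 + 24·x + 36·x^2)·Dx^3  (order 3).
h: a_k = 0, 0, 3, 3, -43/16, 33/40, …
ICs: h(0) = 0, h′(0) = 0, h′′(0) = 6.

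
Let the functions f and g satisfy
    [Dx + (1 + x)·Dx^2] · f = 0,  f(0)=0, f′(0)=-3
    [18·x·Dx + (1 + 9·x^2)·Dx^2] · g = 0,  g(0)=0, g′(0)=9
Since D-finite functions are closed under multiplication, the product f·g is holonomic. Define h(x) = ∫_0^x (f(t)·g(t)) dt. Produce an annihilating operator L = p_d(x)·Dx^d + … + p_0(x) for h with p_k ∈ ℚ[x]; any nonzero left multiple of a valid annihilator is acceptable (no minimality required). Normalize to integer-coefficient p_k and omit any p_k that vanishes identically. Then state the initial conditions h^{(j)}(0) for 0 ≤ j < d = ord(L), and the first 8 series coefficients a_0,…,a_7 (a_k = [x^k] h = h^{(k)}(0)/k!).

L = (1368 + 2700·x + 37584·x^2 + 95580·x^3 + 87480·x^4 + 37908·x^5 + 26244·x^7)·Dx^2 + (1298 + 9180·x + 54612·x^2 + 194724·x^3 + 324000·x^4 + 271188·x^5 + 102060·x^6 + 78732·x^7 + 91854·x^8)·Dx^3 + (76 + 2848·x + 12096·x^2 + 43992·x^3 + 117288·x^4 + 173016·x^5 + 139968·x^6 + 75816·x^7 + 78732·x^8 + 52488·x^9)·Dx^4 + (37 + 146·x + 901·x^2 + 2808·x^3 + 7362·x^4 + 15228·x^5 + 21546·x^6 + 17496·x^7 + 12393·x^8 + 13122·x^9 + 6561·x^10)·Dx^5  (order 5).
h: a_k = 0, 0, 0, -9, 27/8, 72/5, -45/8, -297/5, …
ICs: h(0) = 0, h′(0) = 0, h′′(0) = 0, h′′′(0) = -54, h′′′′(0) = 81.

f: a_k = 0, -3, 3/2, -1, 3/4, -3/5, 1/2, -3/7, …
g: a_k = 0, 9, 0, -27, 0, 729/5, 0, -6561/7, …
f·g: L₀ = L_f ⊗_s L_g, ord ≤ 2·2.
∫: right-multiply L₀ by Dx.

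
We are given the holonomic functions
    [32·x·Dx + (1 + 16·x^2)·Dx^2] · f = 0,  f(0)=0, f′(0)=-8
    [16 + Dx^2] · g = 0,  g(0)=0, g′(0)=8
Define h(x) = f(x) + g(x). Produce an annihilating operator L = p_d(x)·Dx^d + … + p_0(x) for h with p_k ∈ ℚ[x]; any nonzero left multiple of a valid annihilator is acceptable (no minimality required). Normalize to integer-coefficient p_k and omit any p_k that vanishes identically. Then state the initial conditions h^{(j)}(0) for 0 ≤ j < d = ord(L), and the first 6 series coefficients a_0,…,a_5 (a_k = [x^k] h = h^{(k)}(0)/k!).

f: a_k = 0, -8, 0, 128/3, 0, -2048/5, …
g: a_k = 0, 8, 0, -64/3, 0, 256/15, …
Sum ⇒ L₀ = lclm(L_f,L_g) in ℚ(x)⟨Dx⟩.
L = (-5632·x + 114688·x^3 + 131072·x^5)·Dx + (-16 + 1792·x^2 + 36864·x^4 + 65536·x^6)·Dx^2 + (-352·x + 7168·x^3 + 8192·x^5)·Dx^3 + (-1 + 112·x^2 + 2304·x^4 + 4096·x^6)·Dx^4  (order 4).
h: a_k = 0, 0, 0, 64/3, 0, -5888/15, …
ICs: h(0) = 0, h′(0) = 0, h′′(0) = 0, h′′′(0) = 128.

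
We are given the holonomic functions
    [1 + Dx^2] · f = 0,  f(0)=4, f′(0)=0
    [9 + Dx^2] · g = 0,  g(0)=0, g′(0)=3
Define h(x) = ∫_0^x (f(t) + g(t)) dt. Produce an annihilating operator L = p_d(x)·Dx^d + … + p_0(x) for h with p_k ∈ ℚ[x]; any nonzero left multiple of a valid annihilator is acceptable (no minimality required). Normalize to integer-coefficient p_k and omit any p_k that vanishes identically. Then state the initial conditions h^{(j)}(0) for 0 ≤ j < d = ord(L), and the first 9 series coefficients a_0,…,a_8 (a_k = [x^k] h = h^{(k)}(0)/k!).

L = 9·Dx + 10·Dx^3 + Dx^5  (order 5).
h: a_k = 0, 4, 3/2, -2/3, -9/8, 1/30, 27/80, -1/1260, -243/4480, …
ICs: h(0) = 0, h′(0) = 4, h′′(0) = 3, h′′′(0) = -4, h′′′′(0) = -27.

f: a_k = 4, 0, -2, 0, 1/6, 0, -1/180, 0, 1/10080, …
g: a_k = 0, 3, 0, -9/2, 0, 81/40, 0, -243/560, 0, …
Sum ⇒ L₀ = lclm(L_f,L_g) in ℚ(x)⟨Dx⟩.
h=∫₀ˣh₀: take L = L₀·Dx.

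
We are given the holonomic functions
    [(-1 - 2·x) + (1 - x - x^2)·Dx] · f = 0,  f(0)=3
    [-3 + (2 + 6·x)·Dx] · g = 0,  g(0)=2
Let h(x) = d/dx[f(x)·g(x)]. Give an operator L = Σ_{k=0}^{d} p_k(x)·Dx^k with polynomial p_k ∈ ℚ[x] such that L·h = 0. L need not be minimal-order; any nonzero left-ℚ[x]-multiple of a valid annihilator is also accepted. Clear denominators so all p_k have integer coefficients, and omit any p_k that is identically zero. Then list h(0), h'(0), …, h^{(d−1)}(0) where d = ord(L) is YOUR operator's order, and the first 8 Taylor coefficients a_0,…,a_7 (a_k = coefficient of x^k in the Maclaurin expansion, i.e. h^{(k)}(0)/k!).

f: a_k = 3, 3, 6, 9, 15, 24, 39, 63, …
g: a_k = 2, 3, -9/4, 27/8, -405/64, 1701/128, -15309/512, 72171/1024, …
Sym-product of L_f,L_g gives L₀ (≤ ord 1).
Derive L from L₀ (diff closure).
L = (19 + 186·x + 321·x^2 + 210·x^3 + 135·x^4) + (-10 - 34·x - 6·x^2 + 50·x^3 + 114·x^4 + 54·x^5)·Dx  (order 1).
h: a_k = 15, 57/2, 945/8, 2217/16, 72885/128, 90351/256, 2753541/1024, -1186455/2048, …
ICs: h(0) = 15.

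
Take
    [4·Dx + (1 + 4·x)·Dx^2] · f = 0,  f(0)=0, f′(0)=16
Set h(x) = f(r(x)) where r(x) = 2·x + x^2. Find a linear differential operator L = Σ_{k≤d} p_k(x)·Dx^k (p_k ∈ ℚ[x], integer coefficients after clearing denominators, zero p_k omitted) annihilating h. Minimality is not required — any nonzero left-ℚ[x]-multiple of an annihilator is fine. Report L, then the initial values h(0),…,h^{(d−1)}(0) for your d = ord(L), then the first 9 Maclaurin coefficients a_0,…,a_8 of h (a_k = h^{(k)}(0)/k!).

L = (7 + 8·x + 4·x^2)·Dx + (1 + 9·x + 12·x^2 + 4·x^3)·Dx^2  (order 2).
h: a_k = 0, 32, -112, 1664/3, -3104, 92672/5, -345856/3, 5163008/7, -4817152, …
ICs: h(0) = 0, h′(0) = 32.

f: a_k = 0, 16, -32, 256/3, -256, 4096/5, -8192/3, 65536/7, -32768, …
Change of var in L_f (x↦r) gives L₀.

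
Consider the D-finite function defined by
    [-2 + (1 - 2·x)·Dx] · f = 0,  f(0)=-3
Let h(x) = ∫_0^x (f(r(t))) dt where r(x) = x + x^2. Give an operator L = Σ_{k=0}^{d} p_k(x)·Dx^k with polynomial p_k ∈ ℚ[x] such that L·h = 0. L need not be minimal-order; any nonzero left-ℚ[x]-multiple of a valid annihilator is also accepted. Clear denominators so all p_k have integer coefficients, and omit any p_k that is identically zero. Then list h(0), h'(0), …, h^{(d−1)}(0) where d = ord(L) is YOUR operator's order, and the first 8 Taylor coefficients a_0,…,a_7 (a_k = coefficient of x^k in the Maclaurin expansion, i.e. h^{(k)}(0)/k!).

f: a_k = -3, -6, -12, -24, -48, -96, -192, -384, …
Substitute x→r, Dx→(1/r')Dx; clear ⇒ L₀.
∫: right-multiply L₀ by Dx.
L = (2 + 4·x)·Dx + (-1 + 2·x + 2·x^2)·Dx^2  (order 2).
h: a_k = 0, -3, -3, -6, -12, -132/5, -60, -984/7, …
ICs: h(0) = 0, h′(0) = -3.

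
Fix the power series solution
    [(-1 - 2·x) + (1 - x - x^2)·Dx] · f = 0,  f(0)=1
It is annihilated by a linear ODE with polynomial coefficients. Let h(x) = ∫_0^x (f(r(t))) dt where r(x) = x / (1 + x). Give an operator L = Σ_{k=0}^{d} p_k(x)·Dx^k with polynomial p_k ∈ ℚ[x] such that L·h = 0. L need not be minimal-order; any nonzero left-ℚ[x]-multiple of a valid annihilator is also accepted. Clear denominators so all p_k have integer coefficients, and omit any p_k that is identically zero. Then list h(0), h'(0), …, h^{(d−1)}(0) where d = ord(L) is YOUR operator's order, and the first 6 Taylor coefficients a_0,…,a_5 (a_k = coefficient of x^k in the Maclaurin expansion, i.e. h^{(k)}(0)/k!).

f: a_k = 1, 1, 2, 3, 5, 8, …
Substitute x→r, Dx→(1/r')Dx; clear ⇒ L₀.
Integrate: L := L₀·Dx.
L = (1 + 3·x)·Dx + (-1 - 2·x + x^3)·Dx^2  (order 2).
h: a_k = 0, 1, 1/2, 1/3, 0, 1/5, …
ICs: h(0) = 0, h′(0) = 1.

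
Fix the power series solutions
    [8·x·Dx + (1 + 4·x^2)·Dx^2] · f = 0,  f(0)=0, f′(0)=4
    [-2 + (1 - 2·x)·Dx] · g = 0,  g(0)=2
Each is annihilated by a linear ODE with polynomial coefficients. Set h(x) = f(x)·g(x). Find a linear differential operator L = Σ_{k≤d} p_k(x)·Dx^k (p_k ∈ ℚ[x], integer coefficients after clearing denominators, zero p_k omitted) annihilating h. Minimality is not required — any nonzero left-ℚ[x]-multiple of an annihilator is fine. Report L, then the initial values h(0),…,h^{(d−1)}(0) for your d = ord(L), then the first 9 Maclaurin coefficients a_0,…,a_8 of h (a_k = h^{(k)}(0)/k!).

f: a_k = 0, 4, 0, -16/3, 0, 64/5, 0, -256/7, 0, …
g: a_k = 2, 4, 8, 16, 32, 64, 128, 256, 512, …
Product ⇒ symmetric product L₀, ord ≤ 2.
L = 16·x + (4 - 8·x + 32·x^2)·Dx + (-1 + 2·x - 4·x^2 + 8·x^3)·Dx^2  (order 2).
h: a_k = 0, 8, 16, 64/3, 128/3, 1664/15, 3328/15, 38912/105, 77824/105, …
ICs: h(0) = 0, h′(0) = 8.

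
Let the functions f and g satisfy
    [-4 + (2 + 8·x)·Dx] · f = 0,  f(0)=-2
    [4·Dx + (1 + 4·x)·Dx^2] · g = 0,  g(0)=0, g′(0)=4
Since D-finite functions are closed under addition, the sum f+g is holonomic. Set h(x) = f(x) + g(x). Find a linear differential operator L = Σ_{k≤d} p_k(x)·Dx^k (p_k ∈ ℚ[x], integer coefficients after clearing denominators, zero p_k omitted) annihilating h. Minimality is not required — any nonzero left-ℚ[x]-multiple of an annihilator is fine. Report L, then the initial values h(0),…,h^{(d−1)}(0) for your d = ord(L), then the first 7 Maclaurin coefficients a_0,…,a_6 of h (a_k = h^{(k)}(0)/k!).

f: a_k = -2, -4, 4, -8, 20, -56, 168, …
g: a_k = 0, 4, -8, 64/3, -64, 1024/5, -2048/3, …
Weyl lclm of L_f,L_g ⇒ L₀ (ord ≤ 3).
L = 8·Dx + (10 + 40·x)·Dx^2 + (1 + 8·x + 16·x^2)·Dx^3  (order 3).
h: a_k = -2, 0, -4, 40/3, -44, 744/5, -1544/3, …
ICs: h(0) = -2, h′(0) = 0, h′′(0) = -8.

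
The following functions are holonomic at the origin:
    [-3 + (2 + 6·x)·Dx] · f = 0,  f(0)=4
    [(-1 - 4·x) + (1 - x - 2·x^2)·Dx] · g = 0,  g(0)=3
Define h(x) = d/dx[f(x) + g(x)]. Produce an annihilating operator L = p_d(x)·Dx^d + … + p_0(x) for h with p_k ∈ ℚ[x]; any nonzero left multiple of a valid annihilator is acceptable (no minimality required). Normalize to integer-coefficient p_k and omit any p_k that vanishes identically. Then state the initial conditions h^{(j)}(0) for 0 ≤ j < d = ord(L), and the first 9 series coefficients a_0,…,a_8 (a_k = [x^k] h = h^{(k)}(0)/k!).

f: a_k = 4, 6, -9/2, 27/4, -405/32, 1701/64, -15309/256, 72171/512, -2814669/8192, …
g: a_k = 3, 3, 9, 15, 33, 63, 129, 255, 513, …
Sum ⇒ L₀ = lclm(L_f,L_g) in ℚ(x)⟨Dx⟩.
Differentiate: ansatz ord ≤ ord L₀ ⇒ L.
L = (-114 - 522·x - 1152·x^2 - 816·x^3 - 720·x^4) + (-31 - 414·x - 1803·x^2 - 3208·x^3 - 3084·x^4 - 2160·x^5)·Dx + (10 + 66·x + 110·x^2 - 74·x^3 - 456·x^4 - 808·x^5 - 480·x^6)·Dx^2  (order 2).
h: a_k = 9, 9, 261/4, 651/8, 28665/64, 53145/128, 1419117/512, 1387827/1024, 277507593/16384, …
ICs: h(0) = 9, h′(0) = 9.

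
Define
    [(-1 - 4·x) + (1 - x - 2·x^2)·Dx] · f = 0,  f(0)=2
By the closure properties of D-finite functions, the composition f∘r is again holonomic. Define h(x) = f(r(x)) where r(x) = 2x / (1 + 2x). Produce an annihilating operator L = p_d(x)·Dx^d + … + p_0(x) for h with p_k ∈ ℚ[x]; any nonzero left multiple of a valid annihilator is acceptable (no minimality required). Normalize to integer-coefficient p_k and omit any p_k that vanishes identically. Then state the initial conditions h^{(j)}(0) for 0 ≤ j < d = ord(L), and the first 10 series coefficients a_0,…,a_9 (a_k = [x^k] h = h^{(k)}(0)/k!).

L = (2 + 20·x) + (-1 - 4·x + 4·x^2 + 16·x^3)·Dx  (order 1).
h: a_k = 2, 4, 16, 0, 128, -256, 1536, -5120, 22528, -86016, …
ICs: h(0) = 2.

f: a_k = 2, 2, 6, 10, 22, 42, 86, 170, 342, 682, …
Substitute x→r, Dx→(1/r')Dx; clear ⇒ L₀.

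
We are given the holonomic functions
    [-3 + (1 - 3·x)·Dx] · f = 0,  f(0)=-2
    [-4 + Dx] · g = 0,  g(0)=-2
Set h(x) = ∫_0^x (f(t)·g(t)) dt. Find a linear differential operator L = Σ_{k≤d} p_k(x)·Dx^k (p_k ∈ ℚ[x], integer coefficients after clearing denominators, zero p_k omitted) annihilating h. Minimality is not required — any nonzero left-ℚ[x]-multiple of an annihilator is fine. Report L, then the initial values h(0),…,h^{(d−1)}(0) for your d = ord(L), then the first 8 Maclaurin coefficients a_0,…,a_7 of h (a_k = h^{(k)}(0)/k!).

f: a_k = -2, -6, -18, -54, -162, -486, -1458, -4374, …
g: a_k = -2, -8, -16, -64/3, -64/3, -256/15, -512/45, -2048/315, …
f·g: L₀ = L_f ⊗_s L_g, ord ≤ 1·1.
h=∫₀ˣh₀: take L = L₀·Dx.
L = (7 - 12·x)·Dx + (-1 + 3·x)·Dx^2  (order 2).
h: a_k = 0, 4, 14, 116/3, 293/3, 3644/15, 27586/45, 497572/315, …
ICs: h(0) = 0, h′(0) = 4.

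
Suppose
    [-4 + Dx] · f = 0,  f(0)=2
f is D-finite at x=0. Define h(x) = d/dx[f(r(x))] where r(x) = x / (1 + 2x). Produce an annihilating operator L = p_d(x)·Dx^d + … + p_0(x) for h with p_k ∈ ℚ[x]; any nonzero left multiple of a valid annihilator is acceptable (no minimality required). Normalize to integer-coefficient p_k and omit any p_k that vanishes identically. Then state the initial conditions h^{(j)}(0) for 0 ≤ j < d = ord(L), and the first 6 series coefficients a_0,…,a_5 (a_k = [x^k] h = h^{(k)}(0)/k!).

f: a_k = 2, 8, 16, 64/3, 64/3, 256/15, …
Substitute x→r, Dx→(1/r')Dx; clear ⇒ L₀.
Derive L from L₀ (diff closure).
L = -8·x + (-1 - 4·x - 4·x^2)·Dx  (order 1).
h: a_k = 8, 0, -32, 256/3, -128, 1024/15, …
ICs: h(0) = 8.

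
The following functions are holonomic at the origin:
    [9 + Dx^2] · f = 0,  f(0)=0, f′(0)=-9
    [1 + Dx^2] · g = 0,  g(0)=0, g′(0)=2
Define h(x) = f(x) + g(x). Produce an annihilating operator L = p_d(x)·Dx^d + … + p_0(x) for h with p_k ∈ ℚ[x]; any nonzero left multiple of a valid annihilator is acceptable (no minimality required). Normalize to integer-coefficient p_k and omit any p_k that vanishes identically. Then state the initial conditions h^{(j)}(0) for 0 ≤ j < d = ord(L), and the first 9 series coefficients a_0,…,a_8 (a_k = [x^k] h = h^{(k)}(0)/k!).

f: a_k = 0, -9, 0, 27/2, 0, -243/40, 0, 729/560, 0, …
g: a_k = 0, 2, 0, -1/3, 0, 1/60, 0, -1/2520, 0, …
h₀=f+g: left-lcm gives L₀, ord ≤ 4.
L = 9 + 10·Dx^2 + Dx^4  (order 4).
h: a_k = 0, -7, 0, 79/6, 0, -727/120, 0, 937/720, 0, …
ICs: h(0) = 0, h′(0) = -7, h′′(0) = 0, h′′′(0) = 79.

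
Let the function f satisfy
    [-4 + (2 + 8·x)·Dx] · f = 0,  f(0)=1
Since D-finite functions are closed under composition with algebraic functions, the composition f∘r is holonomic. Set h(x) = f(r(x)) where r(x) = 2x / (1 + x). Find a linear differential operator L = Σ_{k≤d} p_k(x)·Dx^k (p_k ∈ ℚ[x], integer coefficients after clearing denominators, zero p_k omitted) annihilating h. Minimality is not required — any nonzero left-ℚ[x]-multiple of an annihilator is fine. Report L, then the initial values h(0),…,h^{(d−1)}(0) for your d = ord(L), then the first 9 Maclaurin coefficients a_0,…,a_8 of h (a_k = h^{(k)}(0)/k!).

L = -4 + (1 + 10·x + 9·x^2)·Dx  (order 1).
h: a_k = 1, 4, -12, 52, -284, 1764, -11820, 83220, -606780, …
ICs: h(0) = 1.

f: a_k = 1, 2, -2, 4, -10, 28, -84, 264, -858, …
L₀ from L_f via x↦r, Dx↦r'^{-1}Dx.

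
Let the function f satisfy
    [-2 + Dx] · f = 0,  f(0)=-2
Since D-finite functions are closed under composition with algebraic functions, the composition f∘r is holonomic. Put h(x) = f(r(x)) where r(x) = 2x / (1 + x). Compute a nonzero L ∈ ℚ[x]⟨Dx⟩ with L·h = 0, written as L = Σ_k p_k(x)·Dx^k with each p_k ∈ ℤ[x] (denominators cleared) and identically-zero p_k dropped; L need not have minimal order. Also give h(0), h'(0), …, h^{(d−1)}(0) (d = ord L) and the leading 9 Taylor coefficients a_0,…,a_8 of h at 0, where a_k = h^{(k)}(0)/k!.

f: a_k = -2, -4, -4, -8/3, -4/3, -8/15, -8/45, -16/315, -4/315, …
h₀=f(r): pull back L_f along r ⇒ L₀.
L = -4 + (1 + 2·x + x^2)·Dx  (order 1).
h: a_k = -2, -8, -8, 8/3, 8/3, -56/15, 88/45, 136/315, -632/315, …
ICs: h(0) = -2.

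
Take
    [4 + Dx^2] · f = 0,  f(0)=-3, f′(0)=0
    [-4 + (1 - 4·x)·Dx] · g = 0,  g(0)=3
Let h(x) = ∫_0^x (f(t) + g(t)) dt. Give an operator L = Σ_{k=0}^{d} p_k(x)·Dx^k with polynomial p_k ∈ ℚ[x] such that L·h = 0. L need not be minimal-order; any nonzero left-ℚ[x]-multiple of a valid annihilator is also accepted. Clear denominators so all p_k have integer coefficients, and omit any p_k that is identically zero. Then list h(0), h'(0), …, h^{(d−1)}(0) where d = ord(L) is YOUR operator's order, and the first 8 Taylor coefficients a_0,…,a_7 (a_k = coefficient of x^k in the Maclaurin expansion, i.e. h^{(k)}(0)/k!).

L = (-400 + 128·x - 256·x^2)·Dx + (36 - 176·x + 192·x^2 - 256·x^3)·Dx^2 + (-100 + 32·x - 64·x^2)·Dx^3 + (9 - 44·x + 48·x^2 - 64·x^3)·Dx^4  (order 4).
h: a_k = 0, 0, 6, 18, 48, 766/5, 512, 26332/15, …
ICs: h(0) = 0, h′(0) = 0, h′′(0) = 12, h′′′(0) = 108.

f: a_k = -3, 0, 6, 0, -2, 0, 4/15, 0, …
g: a_k = 3, 12, 48, 192, 768, 3072, 12288, 49152, …
f+g: L₀ = lclm(L_f,L_g), ord ≤ 2+1.
h=∫₀ˣh₀: take L = L₀·Dx.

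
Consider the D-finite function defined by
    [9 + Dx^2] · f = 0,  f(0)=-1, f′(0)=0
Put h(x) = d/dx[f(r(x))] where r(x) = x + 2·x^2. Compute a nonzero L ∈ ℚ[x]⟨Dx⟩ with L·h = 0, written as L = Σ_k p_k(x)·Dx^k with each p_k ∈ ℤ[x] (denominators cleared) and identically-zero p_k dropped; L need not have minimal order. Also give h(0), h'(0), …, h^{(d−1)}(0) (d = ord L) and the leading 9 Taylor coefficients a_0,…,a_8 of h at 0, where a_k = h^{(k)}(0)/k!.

f: a_k = -1, 0, 9/2, 0, -27/8, 0, 81/80, 0, -729/4480, …
Change of var in L_f (x↦r) gives L₀.
Differentiate: ansatz ord ≤ ord L₀ ⇒ L.
L = (57 + 144·x + 864·x^2 + 2304·x^3 + 2304·x^4) + (-12 - 48·x)·Dx + (1 + 8·x + 16·x^2)·Dx^2  (order 2).
h: a_k = 0, 9, 54, 117/2, -135, -19197/40, -13419/20, 29511/560, 401679/280, …
ICs: h(0) = 0, h′(0) = 9.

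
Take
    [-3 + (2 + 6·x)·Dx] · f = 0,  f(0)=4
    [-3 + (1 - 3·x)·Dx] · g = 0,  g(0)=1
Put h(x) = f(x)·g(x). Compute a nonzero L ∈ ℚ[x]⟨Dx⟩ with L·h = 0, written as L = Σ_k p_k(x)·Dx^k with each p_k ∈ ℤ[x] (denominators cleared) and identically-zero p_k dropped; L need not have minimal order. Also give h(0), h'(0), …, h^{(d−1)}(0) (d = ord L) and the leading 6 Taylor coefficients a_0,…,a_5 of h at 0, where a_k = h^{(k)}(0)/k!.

L = (9 + 9·x) + (-2 + 18·x^2)·Dx  (order 1).
h: a_k = 4, 18, 99/2, 621/4, 14499/32, 88695/64, …
ICs: h(0) = 4.

f: a_k = 4, 6, -9/2, 27/4, -405/32, 1701/64, …
g: a_k = 1, 3, 9, 27, 81, 243, …
Sym-product of L_f,L_g gives L₀ (≤ ord 1).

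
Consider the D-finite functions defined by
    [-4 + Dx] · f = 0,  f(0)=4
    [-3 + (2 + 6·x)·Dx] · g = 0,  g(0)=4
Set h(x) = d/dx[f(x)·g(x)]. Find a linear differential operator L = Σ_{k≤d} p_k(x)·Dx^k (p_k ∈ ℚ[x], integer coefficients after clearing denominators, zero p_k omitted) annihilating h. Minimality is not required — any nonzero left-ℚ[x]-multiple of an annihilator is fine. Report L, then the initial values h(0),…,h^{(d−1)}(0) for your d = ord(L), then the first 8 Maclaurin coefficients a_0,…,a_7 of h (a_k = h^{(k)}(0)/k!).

L = (103 + 528·x + 576·x^2) + (-22 - 114·x - 144·x^2)·Dx  (order 1).
h: a_k = 88, 412, 953, 8161/6, 76883/48, 497863/480, 9695729/5760, -133285631/80640, …
ICs: h(0) = 88.

f: a_k = 4, 16, 32, 128/3, 128/3, 512/15, 1024/45, 4096/315, …
g: a_k = 4, 6, -9/2, 27/4, -405/32, 1701/64, -15309/256, 72171/512, …
Sym-product of L_f,L_g gives L₀ (≤ ord 1).
h₀' ⇒ L via d/dx closure of L₀.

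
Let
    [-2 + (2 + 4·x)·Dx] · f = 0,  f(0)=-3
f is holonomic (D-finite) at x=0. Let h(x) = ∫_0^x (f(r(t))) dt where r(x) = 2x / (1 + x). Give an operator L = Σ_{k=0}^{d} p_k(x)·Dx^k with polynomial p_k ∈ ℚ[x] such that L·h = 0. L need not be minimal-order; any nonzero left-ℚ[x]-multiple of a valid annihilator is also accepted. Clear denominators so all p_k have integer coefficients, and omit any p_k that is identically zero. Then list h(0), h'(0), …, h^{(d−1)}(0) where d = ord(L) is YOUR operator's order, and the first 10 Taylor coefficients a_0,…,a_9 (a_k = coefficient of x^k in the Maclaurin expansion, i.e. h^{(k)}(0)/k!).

f: a_k = -3, -3, 3/2, -3/2, 15/8, -21/8, 63/16, -99/16, 1287/128, -2145/128, …
f∘r: x↦r, Dx↦Dx/r' in L_f ⇒ L₀.
h=∫₀ˣh₀: take L = L₀·Dx.
L = -2·Dx + (1 + 6·x + 5·x^2)·Dx^2  (order 2).
h: a_k = 0, -3, -3, 4, -15/2, 18, -51, 1128/7, -2193/4, 5900/3, …
ICs: h(0) = 0, h′(0) = -3.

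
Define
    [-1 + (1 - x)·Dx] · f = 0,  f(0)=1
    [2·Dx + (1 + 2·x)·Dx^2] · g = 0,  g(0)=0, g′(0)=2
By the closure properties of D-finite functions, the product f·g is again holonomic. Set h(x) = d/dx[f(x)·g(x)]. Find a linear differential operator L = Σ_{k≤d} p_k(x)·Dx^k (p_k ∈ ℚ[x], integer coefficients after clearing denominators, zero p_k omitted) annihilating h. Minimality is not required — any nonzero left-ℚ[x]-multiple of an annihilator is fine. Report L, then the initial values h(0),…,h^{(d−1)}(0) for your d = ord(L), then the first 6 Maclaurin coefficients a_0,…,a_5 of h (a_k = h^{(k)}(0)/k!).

f: a_k = 1, 1, 1, 1, 1, 1, …
g: a_k = 0, 2, -2, 8/3, -4, 32/5, …
L₀ := L_f ⊗_s L_g (sym. prod.), ord ≤ 2.
h=h₀': d/dx-closure on L₀ ⇒ L.
L = 8 + (-1 + 10·x)·Dx + (-1 - x + 2·x^2)·Dx^2  (order 2).
h: a_k = 2, 0, 8, -16/3, 76/3, -168/5, …
ICs: h(0) = 2, h′(0) = 0.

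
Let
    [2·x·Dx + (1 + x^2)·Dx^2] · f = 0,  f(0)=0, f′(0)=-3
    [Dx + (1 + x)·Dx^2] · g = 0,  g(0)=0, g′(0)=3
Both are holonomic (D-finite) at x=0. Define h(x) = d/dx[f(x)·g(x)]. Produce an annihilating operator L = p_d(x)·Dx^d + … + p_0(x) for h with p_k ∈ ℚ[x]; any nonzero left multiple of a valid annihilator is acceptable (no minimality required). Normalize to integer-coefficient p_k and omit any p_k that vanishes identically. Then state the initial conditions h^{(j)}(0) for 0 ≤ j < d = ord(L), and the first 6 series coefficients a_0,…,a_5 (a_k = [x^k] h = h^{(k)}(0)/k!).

f: a_k = 0, -3, 0, 1, 0, -3/5, …
g: a_k = 0, 3, -3/2, 1, -3/4, 3/5, …
Sym-product of L_f,L_g gives L₀ (≤ ord 4).
h=h₀': d/dx-closure on L₀ ⇒ L.
L = (24 + 44·x + 80·x^2 + 156·x^3 + 120·x^4 + 52·x^5 + 4·x^7) + (18 + 124·x + 308·x^2 + 484·x^3 + 544·x^4 + 372·x^5 + 140·x^6 + 12·x^7 + 14·x^8)·Dx + (12 + 64·x + 192·x^2 + 312·x^3 + 360·x^4 + 312·x^5 + 192·x^6 + 72·x^7 + 12·x^8 + 8·x^9)·Dx^2 + (5 + 18·x + 37·x^2 + 56·x^3 + 66·x^4 + 60·x^5 + 42·x^6 + 24·x^7 + 9·x^8 + 2·x^9 + x^10)·Dx^3  (order 3).
h: a_k = 0, -18, 27/2, 0, 15/4, -78/5, …
ICs: h(0) = 0, h′(0) = -18, h′′(0) = 27.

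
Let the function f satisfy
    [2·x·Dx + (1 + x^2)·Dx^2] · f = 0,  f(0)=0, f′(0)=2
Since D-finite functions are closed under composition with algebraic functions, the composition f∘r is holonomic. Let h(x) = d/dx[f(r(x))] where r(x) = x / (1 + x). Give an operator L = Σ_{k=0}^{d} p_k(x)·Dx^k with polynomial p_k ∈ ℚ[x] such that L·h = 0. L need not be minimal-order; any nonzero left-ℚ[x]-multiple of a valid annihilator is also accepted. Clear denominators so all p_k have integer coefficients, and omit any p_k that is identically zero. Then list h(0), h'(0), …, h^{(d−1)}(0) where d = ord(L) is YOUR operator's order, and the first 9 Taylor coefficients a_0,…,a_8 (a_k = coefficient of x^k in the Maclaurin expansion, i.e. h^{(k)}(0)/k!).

L = (2 + 4·x) + (1 + 2·x + 2·x^2)·Dx  (order 1).
h: a_k = 2, -4, 4, 0, -8, 16, -16, 0, 32, …
ICs: h(0) = 2.

f: a_k = 0, 2, 0, -2/3, 0, 2/5, 0, -2/7, 0, …
Substitute x→r, Dx→(1/r')Dx; clear ⇒ L₀.
Differentiate: ansatz ord ≤ ord L₀ ⇒ L.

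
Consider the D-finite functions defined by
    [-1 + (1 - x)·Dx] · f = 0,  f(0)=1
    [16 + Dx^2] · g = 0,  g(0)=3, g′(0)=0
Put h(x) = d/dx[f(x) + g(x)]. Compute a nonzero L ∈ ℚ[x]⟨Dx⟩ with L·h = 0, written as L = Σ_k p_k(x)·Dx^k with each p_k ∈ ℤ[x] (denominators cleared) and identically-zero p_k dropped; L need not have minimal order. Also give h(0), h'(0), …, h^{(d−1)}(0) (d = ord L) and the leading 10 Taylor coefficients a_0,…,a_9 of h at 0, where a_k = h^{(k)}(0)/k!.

L = (448 - 512·x + 256·x^2) + (-176 + 432·x - 384·x^2 + 128·x^3)·Dx + (28 - 32·x + 16·x^2)·Dx^2 + (-11 + 27·x - 24·x^2 + 8·x^3)·Dx^3  (order 3).
h: a_k = 1, -46, 3, 132, 5, -482/5, 7, 4936/105, 9, 1258/945, …
ICs: h(0) = 1, h′(0) = -46, h′′(0) = 6.

f: a_k = 1, 1, 1, 1, 1, 1, 1, 1, 1, 1, …
g: a_k = 3, 0, -24, 0, 32, 0, -256/15, 0, 512/105, 0, …
h₀=f+g: left-lcm gives L₀, ord ≤ 3.
h=h₀': d/dx-closure on L₀ ⇒ L.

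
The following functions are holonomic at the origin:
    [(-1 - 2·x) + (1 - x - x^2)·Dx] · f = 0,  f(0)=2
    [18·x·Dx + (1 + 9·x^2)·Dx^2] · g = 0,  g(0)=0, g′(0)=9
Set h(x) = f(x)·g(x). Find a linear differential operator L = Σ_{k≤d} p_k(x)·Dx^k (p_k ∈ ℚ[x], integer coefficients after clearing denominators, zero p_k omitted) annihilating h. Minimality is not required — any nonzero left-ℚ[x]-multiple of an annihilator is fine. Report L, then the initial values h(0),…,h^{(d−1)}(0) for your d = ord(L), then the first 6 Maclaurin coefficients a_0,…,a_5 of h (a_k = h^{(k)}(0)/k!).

f: a_k = 2, 2, 4, 6, 10, 16, …
g: a_k = 0, 9, 0, -27, 0, 729/5, …
Product ⇒ symmetric product L₀, ord ≤ 2.
L = (2 + 18·x + 54·x^2) + (2 - 14·x + 36·x^2 + 54·x^3)·Dx + (-1 + x - 8·x^2 + 9·x^3 + 9·x^4)·Dx^2  (order 2).
h: a_k = 0, 18, 18, -18, 0, 1368/5, …
ICs: h(0) = 0, h′(0) = 18.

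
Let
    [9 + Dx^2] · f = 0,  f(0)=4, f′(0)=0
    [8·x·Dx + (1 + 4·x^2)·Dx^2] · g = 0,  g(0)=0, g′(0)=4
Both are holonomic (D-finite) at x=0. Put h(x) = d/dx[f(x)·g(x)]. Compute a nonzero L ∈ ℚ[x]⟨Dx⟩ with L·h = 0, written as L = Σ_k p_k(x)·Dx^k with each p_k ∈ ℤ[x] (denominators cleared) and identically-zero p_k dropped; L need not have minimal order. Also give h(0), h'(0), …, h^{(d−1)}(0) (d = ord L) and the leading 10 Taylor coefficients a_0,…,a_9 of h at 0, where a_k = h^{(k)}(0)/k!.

L = (134325 + 1685016·x^2 + 9665136·x^4 + 17604864·x^6 + 22954752·x^8 + 28366848·x^10 + 26873856·x^12) + (77328·x + 1187136·x^3 + 5460480·x^5 + 10782720·x^7 + 14929920·x^9 + 11943936·x^11)·Dx + (17850 + 242160·x^2 + 1468896·x^4 + 3414528·x^6 + 5764608·x^8 + 7630848·x^10 + 5971968·x^12)·Dx^2 + (8592·x + 131904·x^3 + 606720·x^5 + 1198080·x^7 + 1658880·x^9 + 1327104·x^11)·Dx^3 + (325 + 6104·x^2 + 43888·x^4 + 162048·x^6 + 357120·x^8 + 497664·x^10 + 331776·x^12)·Dx^4  (order 4).
h: a_k = 16, 0, -280, 0, 1006, 0, -16271/5, 0, 3302209/280, 0, …
ICs: h(0) = 16, h′(0) = 0, h′′(0) = -560, h′′′(0) = 0.

f: a_k = 4, 0, -18, 0, 27/2, 0, -81/20, 0, 729/1120, 0, …
g: a_k = 0, 4, 0, -16/3, 0, 64/5, 0, -256/7, 0, 1024/9, …
L₀ := L_f ⊗_s L_g (sym. prod.), ord ≤ 4.
Differentiate: ansatz ord ≤ ord L₀ ⇒ L.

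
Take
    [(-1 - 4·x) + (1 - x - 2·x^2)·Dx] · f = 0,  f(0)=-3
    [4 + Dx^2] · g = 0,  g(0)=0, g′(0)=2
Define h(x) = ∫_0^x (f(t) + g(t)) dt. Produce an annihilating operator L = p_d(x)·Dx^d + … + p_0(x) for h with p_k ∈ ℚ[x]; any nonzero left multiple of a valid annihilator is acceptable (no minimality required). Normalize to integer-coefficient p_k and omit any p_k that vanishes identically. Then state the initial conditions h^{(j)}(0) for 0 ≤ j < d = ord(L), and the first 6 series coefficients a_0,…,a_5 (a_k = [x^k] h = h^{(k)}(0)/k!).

L = (68 + 304·x + 200·x^2 + 320·x^3 + 160·x^4 + 128·x^5)·Dx + (-20 + 12·x + 24·x^2 + 8·x^3 + 48·x^4 + 96·x^5 + 64·x^6)·Dx^2 + (17 + 76·x + 50·x^2 + 80·x^3 + 40·x^4 + 32·x^5)·Dx^3 + (-5 + 3·x + 6·x^2 + 2·x^3 + 12·x^4 + 24·x^5 + 16·x^6)·Dx^4  (order 4).
h: a_k = 0, -3, -1/2, -3, -49/12, -33/5, …
ICs: h(0) = 0, h′(0) = -3, h′′(0) = -1, h′′′(0) = -18.

f: a_k = -3, -3, -9, -15, -33, -63, …
g: a_k = 0, 2, 0, -4/3, 0, 4/15, …
h₀=f+g: left-lcm gives L₀, ord ≤ 3.
h=∫₀ˣh₀: take L = L₀·Dx.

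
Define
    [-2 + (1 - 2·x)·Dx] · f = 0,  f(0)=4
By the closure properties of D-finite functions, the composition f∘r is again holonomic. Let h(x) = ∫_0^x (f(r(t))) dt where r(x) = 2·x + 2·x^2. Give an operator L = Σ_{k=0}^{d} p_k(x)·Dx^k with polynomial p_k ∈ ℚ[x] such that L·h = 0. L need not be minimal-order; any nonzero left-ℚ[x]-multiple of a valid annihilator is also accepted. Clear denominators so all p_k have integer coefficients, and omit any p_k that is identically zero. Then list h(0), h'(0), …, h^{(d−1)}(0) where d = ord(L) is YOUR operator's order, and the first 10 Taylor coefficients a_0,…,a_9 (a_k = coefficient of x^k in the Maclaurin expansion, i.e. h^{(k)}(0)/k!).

f: a_k = 4, 8, 16, 32, 64, 128, 256, 512, 1024, 2048, …
Substitute x→r, Dx→(1/r')Dx; clear ⇒ L₀.
∫: right-multiply L₀ by Dx.
L = (4 + 8·x)·Dx + (-1 + 4·x + 4·x^2)·Dx^2  (order 2).
h: a_k = 0, 4, 8, 80/3, 96, 1856/5, 4480/3, 43264/7, 26112, 1008640/9, …
ICs: h(0) = 0, h′(0) = 4.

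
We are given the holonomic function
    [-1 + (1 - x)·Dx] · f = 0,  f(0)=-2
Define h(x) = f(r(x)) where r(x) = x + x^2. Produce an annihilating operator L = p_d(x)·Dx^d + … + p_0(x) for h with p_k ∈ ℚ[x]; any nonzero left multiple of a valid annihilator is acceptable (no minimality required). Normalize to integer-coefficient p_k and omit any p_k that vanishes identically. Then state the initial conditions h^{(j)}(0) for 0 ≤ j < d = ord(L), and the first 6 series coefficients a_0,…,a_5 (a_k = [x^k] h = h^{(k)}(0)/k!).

L = (1 + 2·x) + (-1 + x + x^2)·Dx  (order 1).
h: a_k = -2, -2, -4, -6, -10, -16, …
ICs: h(0) = -2.

f: a_k = -2, -2, -2, -2, -2, -2, …
f∘r: x↦r, Dx↦Dx/r' in L_f ⇒ L₀.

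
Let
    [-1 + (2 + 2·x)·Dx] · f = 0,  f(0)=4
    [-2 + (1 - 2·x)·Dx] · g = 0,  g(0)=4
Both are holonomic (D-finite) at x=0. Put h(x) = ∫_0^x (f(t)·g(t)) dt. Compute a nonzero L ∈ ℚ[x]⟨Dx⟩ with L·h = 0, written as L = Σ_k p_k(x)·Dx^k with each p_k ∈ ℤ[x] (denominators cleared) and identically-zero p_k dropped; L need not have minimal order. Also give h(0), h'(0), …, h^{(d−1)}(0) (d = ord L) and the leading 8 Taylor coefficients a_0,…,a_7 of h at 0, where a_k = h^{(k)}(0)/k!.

L = (5 + 2·x)·Dx + (-2 + 2·x + 4·x^2)·Dx^2  (order 2).
h: a_k = 0, 16, 20, 26, 157/4, 2507/40, 3345/32, 80259/448, …
ICs: h(0) = 0, h′(0) = 16.

f: a_k = 4, 2, -1/2, 1/4, -5/32, 7/64, -21/256, 33/512, …
g: a_k = 4, 8, 16, 32, 64, 128, 256, 512, …
h₀=f·g: eliminate ⇒ L₀, order ≤ 1·1.
h=∫₀ˣh₀: take L = L₀·Dx.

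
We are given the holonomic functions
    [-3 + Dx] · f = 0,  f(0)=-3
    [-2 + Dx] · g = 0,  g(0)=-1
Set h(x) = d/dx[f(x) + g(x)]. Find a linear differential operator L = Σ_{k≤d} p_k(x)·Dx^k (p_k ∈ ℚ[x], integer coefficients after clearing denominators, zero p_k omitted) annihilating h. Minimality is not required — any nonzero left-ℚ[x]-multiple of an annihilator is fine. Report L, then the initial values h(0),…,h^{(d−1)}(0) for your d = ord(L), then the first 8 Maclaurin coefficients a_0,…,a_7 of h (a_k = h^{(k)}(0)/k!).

L = 6 - 5·Dx + Dx^2  (order 2).
h: a_k = -11, -31, -89/2, -259/6, -761/24, -2251/120, -6689/720, -19939/5040, …
ICs: h(0) = -11, h′(0) = -31.

f: a_k = -3, -9, -27/2, -27/2, -81/8, -243/40, -243/80, -729/560, …
g: a_k = -1, -2, -2, -4/3, -2/3, -4/15, -4/45, -8/315, …
f+g: L₀ = lclm(L_f,L_g), ord ≤ 1+1.
h=h₀': d/dx-closure on L₀ ⇒ L.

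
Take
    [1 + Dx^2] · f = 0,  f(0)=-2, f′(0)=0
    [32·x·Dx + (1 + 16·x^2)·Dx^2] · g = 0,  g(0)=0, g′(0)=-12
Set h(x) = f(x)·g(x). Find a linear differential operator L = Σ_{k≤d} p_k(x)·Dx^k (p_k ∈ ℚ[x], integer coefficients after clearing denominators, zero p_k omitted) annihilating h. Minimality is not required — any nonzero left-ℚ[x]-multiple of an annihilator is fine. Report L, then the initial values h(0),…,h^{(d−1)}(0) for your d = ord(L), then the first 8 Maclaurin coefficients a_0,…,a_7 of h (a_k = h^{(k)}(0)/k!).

L = (1105 + 51776·x^2 + 22016·x^4 + 16384·x^6 + 65536·x^8) + (2112·x + 35840·x^3 + 49152·x^5 + 262144·x^7)·Dx + (1122 + 52352·x^2 + 27648·x^4 + 32768·x^6 + 131072·x^8)·Dx^2 + (2112·x + 35840·x^3 + 49152·x^5 + 262144·x^7)·Dx^3 + (17 + 576·x^2 + 5632·x^4 + 16384·x^6 + 65536·x^8)·Dx^4  (order 4).
h: a_k = 0, 24, 0, -140, 0, 6469/5, 0, -3079271/210, …
ICs: h(0) = 0, h′(0) = 24, h′′(0) = 0, h′′′(0) = -840.

f: a_k = -2, 0, 1, 0, -1/12, 0, 1/360, 0, …
g: a_k = 0, -12, 0, 64, 0, -3072/5, 0, 49152/7, …
h₀=f·g: eliminate ⇒ L₀, order ≤ 2·2.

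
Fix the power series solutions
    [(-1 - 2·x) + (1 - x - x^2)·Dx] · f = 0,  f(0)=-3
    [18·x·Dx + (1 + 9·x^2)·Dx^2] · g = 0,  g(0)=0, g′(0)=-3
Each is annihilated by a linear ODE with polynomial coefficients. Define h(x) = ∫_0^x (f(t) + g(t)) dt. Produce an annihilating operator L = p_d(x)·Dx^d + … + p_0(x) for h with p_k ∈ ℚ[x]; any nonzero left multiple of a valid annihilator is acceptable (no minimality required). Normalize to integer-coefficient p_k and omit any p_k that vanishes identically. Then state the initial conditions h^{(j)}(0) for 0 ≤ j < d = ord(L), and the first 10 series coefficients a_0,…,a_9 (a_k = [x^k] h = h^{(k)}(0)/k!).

L = (-36 + 144·x + 1440·x^2 + 2376·x^3 + 3186·x^4 + 486·x^6)·Dx^2 + (18 + 24·x - 108·x^2 + 444·x^3 + 2313·x^4 + 2178·x^5 + 243·x^6 + 486·x^7)·Dx^3 + (-2 - 10·x - 34·x^2 - 48·x^3 - 123·x^4 + 387·x^5 + 198·x^6 + 81·x^7 + 81·x^8)·Dx^4  (order 4).
h: a_k = 0, -3, -3, -2, 0, -3, -121/10, -39/7, 873/28, -34/3, …
ICs: h(0) = 0, h′(0) = -3, h′′(0) = -6, h′′′(0) = -12.

f: a_k = -3, -3, -6, -9, -15, -24, -39, -63, -102, -165, …
g: a_k = 0, -3, 0, 9, 0, -243/5, 0, 2187/7, 0, -2187, …
f+g: L₀ = lclm(L_f,L_g), ord ≤ 1+2.
h=∫₀ˣh₀: take L = L₀·Dx.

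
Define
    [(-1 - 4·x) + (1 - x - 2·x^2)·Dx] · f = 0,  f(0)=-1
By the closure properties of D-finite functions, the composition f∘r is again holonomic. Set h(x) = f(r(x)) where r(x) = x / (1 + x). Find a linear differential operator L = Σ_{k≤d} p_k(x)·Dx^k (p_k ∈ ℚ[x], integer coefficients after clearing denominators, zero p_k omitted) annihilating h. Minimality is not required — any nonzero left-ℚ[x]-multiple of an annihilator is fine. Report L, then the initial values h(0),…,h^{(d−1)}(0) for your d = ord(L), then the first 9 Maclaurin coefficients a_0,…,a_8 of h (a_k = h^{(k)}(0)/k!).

f: a_k = -1, -1, -3, -5, -11, -21, -43, -85, -171, …
f∘r: x↦r, Dx↦Dx/r' in L_f ⇒ L₀.
L = (1 + 5·x) + (-1 - 2·x + x^2 + 2·x^3)·Dx  (order 1).
h: a_k = -1, -1, -2, 0, -4, 4, -12, 20, -44, …
ICs: h(0) = -1.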